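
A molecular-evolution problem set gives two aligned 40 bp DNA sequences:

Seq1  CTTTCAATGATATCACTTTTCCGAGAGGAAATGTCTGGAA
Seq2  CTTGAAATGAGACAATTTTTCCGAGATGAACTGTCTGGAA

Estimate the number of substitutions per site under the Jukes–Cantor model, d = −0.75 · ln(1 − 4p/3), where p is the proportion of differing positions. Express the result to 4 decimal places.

0.2326

Differing sites — 4:T/G; 5:C/A; 11:T/G; 13:T/C; 14:C/A; 16:C/T; 27:G/T; 31:A/C.
p = 8/40 = 0.200000.
d = −0.75 · ln(1 − (4/3)·0.200000) = −0.75 · ln(0.733333) = −0.75 · (-0.310155) = 0.2326.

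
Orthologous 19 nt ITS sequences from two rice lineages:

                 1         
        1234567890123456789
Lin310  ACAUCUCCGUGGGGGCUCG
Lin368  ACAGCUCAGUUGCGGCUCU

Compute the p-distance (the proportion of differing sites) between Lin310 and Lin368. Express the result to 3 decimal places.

The sequences differ at positions 4 (U/G), 8 (C/A), 11 (G/U), 13 (G/C), 19 (G/U).
There are 5 differences over 19 sites, so p = 5/19 = 0.263.

0.263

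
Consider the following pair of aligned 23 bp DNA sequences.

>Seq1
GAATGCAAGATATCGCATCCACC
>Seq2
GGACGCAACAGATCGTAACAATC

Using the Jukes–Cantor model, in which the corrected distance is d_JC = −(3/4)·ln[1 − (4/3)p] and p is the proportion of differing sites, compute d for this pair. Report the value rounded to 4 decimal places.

0.4674

Differing sites — 2:A/G; 4:T/C; 9:G/C; 11:T/G; 16:C/T; 18:T/A; 20:C/A; 22:C/T.
p = 8/23 = 0.347826.
d = −0.75 · ln(1 − (4/3)·0.347826) = −0.75 · ln(0.536232) = −0.75 · (-0.623188) = 0.4674.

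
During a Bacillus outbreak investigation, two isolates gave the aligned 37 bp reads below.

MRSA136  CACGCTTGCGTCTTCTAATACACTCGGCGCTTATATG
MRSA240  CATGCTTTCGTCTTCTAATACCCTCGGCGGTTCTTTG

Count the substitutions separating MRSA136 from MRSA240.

6

Differing sites — 3:C/T; 8:G/T; 22:A/C; 30:C/G; 33:A/C; 35:A/T.
That gives 6 mismatches out of 37 aligned sites, so the Hamming distance is 6.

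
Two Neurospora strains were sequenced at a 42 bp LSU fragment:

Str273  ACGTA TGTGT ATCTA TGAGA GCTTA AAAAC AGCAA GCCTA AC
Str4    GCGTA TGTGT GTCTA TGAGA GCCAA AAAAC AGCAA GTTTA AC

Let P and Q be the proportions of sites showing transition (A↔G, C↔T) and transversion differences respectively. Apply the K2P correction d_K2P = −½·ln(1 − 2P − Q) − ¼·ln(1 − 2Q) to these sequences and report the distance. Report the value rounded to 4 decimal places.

0.1640

Mismatches occur at site 1 (A→G, transition), site 11 (A→G, transition), site 23 (T→C, transition), site 24 (T→A, transversion), site 37 (C→T, transition), site 38 (C→T, transition).
Of the 6 differences, 5 transitions and 1 transversion over 42 sites: P = 5/42 = 0.119048, Q = 1/42 = 0.023810.
d = −0.5·ln(0.738094) − 0.25·ln(0.952380) = −0.5·(-0.303684) − 0.25·(-0.048791) = 0.1640.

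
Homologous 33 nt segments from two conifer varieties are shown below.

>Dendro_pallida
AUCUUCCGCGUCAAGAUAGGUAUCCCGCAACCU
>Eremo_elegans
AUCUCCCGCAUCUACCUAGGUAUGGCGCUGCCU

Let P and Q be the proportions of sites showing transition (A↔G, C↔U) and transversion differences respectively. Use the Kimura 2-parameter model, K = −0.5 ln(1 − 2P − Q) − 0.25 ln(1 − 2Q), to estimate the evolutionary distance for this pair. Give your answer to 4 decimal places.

0.3390

Differing sites — 5:U/C (Ti); 10:G/A (Ti); 13:A/U (Tv); 15:G/C (Tv); 16:A/C (Tv); 24:C/G (Tv); 25:C/G (Tv); 29:A/U (Tv); 30:A/G (Ti).
Of the 9 differences, 3 transitions and 6 transversions over 33 sites: P = 3/33 = 0.090909, Q = 6/33 = 0.181818.
d = −0.5·ln(0.636364) − 0.25·ln(0.636364) = −0.5·(-0.451985) − 0.25·(-0.451985) = 0.3390.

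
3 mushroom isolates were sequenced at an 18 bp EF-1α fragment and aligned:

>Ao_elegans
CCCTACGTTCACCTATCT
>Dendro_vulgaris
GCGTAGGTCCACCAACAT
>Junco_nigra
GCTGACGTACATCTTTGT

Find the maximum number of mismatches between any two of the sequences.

Pairwise Hamming distances:
  Ao_elegans vs Dendro_vulgaris: 7
  Ao_elegans vs Junco_nigra: 7
  Dendro_vulgaris vs Junco_nigra: 9
The largest is 9, between Dendro_vulgaris and Junco_nigra.

9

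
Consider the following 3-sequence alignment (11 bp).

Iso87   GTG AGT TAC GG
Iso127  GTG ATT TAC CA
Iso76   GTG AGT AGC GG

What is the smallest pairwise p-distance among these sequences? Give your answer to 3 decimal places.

Pairwise Hamming distances:
  Iso87 vs Iso127: 3
  Iso87 vs Iso76: 2
  Iso127 vs Iso76: 5
The smallest is 2 mismatches, between Iso87 and Iso76; p = 2/11 = 0.182.

0.182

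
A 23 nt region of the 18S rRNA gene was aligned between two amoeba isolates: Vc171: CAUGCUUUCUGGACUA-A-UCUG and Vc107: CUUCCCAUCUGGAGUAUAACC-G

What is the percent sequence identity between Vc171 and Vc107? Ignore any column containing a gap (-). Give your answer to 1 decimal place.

70.0%

Excluding the 3 gap columns leaves 20 comparable sites.
The sequences differ at positions 2 (A/U), 4 (G/C), 6 (U/C), 7 (U/A), 14 (C/G), 20 (U/C).
14 of the 20 comparable sites match, so the percent identity is 14/20 × 100 = 70.0%.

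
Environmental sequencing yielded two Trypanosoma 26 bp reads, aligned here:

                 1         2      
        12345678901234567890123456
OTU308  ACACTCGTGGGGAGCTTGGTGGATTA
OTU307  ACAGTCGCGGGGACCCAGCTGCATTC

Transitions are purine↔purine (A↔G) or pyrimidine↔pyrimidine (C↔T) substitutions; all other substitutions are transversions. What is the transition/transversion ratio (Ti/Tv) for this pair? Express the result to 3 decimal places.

Differing sites — 4:C/G (Tv); 8:T/C (Ti); 14:G/C (Tv); 16:T/C (Ti); 17:T/A (Tv); 19:G/C (Tv); 22:G/C (Tv); 26:A/C (Tv).
Of the 8 differences, 2 transitions and 6 transversions, so Ti/Tv = 2/6 = 0.333.

0.333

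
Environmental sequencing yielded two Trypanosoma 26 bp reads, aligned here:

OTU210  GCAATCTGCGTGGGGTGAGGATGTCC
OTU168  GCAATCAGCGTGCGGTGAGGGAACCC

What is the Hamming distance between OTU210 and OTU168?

The sequences differ at positions 7 (T/A), 13 (G/C), 21 (A/G), 22 (T/A), 23 (G/A), 24 (T/C).
That gives 6 mismatches out of 26 aligned sites, so the Hamming distance is 6.

6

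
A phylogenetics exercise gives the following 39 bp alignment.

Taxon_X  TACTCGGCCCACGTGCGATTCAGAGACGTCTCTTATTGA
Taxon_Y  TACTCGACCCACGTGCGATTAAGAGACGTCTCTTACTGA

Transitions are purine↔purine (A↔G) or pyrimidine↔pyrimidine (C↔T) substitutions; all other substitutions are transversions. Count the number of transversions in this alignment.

1

Differing sites — 7:G/A (Ti); 21:C/A (Tv); 36:T/C (Ti).
Of the 3 differences, 2 transitions and 1 transversion, so the answer is 1.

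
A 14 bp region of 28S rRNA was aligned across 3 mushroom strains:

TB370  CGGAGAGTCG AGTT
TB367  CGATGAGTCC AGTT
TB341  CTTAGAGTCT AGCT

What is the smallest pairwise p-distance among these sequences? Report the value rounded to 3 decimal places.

Pairwise Hamming distances:
  TB370 vs TB367: 3
  TB370 vs TB341: 4
  TB367 vs TB341: 5
The smallest is 3 mismatches, between TB370 and TB367; p = 3/14 = 0.214.

0.214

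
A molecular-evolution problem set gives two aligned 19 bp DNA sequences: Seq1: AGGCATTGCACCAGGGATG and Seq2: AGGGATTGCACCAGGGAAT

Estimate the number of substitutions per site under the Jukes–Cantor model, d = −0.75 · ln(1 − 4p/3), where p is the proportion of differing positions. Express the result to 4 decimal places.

0.1773

Mismatches occur at site 4 (C→G), site 18 (T→A), site 19 (G→T).
p = 3/19 = 0.157895.
d = −0.75 · ln(1 − (4/3)·0.157895) = −0.75 · ln(0.789473) = −0.75 · (-0.236390) = 0.1773.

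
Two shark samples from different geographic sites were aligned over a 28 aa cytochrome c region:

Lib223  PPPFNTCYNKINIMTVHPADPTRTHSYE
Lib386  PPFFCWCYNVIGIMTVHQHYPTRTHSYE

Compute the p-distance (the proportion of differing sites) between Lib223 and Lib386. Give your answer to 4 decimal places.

0.2857

The sequences differ at positions 3 (P/F), 5 (N/C), 6 (T/W), 10 (K/V), 12 (N/G), 18 (P/Q), 19 (A/H), 20 (D/Y).
There are 8 differences over 28 sites, so p = 8/28 = 0.2857.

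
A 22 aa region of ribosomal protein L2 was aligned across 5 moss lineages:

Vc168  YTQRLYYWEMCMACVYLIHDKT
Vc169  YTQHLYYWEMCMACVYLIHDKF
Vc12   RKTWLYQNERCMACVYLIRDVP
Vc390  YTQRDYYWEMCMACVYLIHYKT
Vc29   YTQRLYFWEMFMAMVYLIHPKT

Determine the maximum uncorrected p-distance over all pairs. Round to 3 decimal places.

Pairwise Hamming distances:
  Vc168 vs Vc169: 2
  Vc168 vs Vc12: 10
  Vc168 vs Vc390: 2
  Vc168 vs Vc29: 4
  Vc169 vs Vc12: 10
  Vc169 vs Vc390: 4
  Vc169 vs Vc29: 6
  Vc12 vs Vc390: 12
  Vc12 vs Vc29: 13
  Vc390 vs Vc29: 5
The largest is 13 mismatches, between Vc12 and Vc29; p = 13/22 = 0.591.

0.591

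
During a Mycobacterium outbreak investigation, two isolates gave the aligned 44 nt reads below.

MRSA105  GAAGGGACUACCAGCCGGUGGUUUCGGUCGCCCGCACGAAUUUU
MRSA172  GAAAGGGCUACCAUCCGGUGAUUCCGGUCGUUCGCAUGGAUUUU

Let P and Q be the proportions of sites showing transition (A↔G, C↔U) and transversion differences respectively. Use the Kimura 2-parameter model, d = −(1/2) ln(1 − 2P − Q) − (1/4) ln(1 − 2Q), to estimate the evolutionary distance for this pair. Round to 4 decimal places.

0.2558

The sequences differ at positions 4 (G/A, transition), 7 (A/G, transition), 14 (G/U, transversion), 21 (G/A, transition), 24 (U/C, transition), 31 (C/U, transition), 32 (C/U, transition), 37 (C/U, transition), 39 (A/G, transition).
Of the 9 differences, 8 transitions and 1 transversion over 44 sites: P = 8/44 = 0.181818, Q = 1/44 = 0.022727.
d = −0.5·ln(0.613637) − 0.25·ln(0.954546) = −0.5·(-0.488352) − 0.25·(-0.046519) = 0.2558.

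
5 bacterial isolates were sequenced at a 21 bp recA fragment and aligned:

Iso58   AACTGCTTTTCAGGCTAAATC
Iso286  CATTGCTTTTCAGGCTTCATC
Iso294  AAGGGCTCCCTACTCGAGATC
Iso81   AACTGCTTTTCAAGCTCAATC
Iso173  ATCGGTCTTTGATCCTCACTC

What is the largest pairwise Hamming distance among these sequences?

14

Pairwise Hamming distances:
  Iso58 vs Iso286: 4
  Iso58 vs Iso294: 10
  Iso58 vs Iso81: 2
  Iso58 vs Iso173: 9
  Iso286 vs Iso294: 12
  Iso286 vs Iso81: 5
  Iso286 vs Iso173: 12
  Iso294 vs Iso81: 11
  Iso294 vs Iso173: 14
  Iso81 vs Iso173: 8
The largest is 14, between Iso294 and Iso173.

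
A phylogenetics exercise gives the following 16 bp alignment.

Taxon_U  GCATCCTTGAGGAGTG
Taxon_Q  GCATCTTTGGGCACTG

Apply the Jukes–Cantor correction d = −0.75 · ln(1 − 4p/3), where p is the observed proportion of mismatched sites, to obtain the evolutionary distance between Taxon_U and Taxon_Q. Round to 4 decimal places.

0.3041

The sequences differ at positions 6 (C/T), 10 (A/G), 12 (G/C), 14 (G/C).
p = 4/16 = 0.250000.
d = −0.75 · ln(1 − (4/3)·0.250000) = −0.75 · ln(0.666667) = −0.75 · (-0.405465) = 0.3041.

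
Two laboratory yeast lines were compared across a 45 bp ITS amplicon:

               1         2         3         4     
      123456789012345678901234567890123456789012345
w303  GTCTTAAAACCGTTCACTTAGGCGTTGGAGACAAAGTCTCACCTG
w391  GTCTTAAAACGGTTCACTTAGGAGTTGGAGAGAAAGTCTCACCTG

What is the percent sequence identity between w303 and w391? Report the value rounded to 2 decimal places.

93.33%

Differing sites — 11:C/G; 23:C/A; 32:C/G.
42 of the 45 sites match, so the percent identity is 42/45 × 100 = 93.33%.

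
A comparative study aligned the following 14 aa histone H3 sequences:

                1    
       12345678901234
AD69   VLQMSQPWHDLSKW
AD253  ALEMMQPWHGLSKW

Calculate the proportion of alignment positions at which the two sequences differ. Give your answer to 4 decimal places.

The sequences differ at positions 1 (V/A), 3 (Q/E), 5 (S/M), 10 (D/G).
There are 4 differences over 14 sites, so p = 4/14 = 0.2857.

0.2857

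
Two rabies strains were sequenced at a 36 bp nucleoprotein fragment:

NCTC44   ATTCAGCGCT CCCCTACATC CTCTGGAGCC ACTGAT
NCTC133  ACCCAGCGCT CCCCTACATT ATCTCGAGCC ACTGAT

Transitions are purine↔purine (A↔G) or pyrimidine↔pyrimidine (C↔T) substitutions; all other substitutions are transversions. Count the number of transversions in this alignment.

2

The sequences differ at positions 2 (T/C, transition), 3 (T/C, transition), 20 (C/T, transition), 21 (C/A, transversion), 25 (G/C, transversion).
Of the 5 differences, 3 transitions and 2 transversions, so the answer is 2.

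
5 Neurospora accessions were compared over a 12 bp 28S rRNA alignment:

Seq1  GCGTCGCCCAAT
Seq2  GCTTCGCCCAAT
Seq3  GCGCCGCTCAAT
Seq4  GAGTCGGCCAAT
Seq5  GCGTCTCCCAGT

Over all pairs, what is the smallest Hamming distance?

1

Pairwise Hamming distances:
  Seq1 vs Seq2: 1
  Seq1 vs Seq3: 2
  Seq1 vs Seq4: 2
  Seq1 vs Seq5: 2
  Seq2 vs Seq3: 3
  Seq2 vs Seq4: 3
  Seq2 vs Seq5: 3
  Seq3 vs Seq4: 4
  Seq3 vs Seq5: 4
  Seq4 vs Seq5: 4
The smallest is 1, between Seq1 and Seq2.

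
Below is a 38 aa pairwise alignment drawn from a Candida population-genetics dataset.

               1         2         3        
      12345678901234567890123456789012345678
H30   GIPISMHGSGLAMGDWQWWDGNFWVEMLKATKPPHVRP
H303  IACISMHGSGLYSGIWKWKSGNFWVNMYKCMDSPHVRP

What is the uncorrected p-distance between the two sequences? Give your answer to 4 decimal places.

Mismatches occur at site 1 (G↔I), site 2 (I↔A), site 3 (P↔C), site 12 (A↔Y), site 13 (M↔S), site 15 (D↔I), site 17 (Q↔K), site 19 (W↔K), site 20 (D↔S), site 26 (E↔N), site 28 (L↔Y), site 30 (A↔C), site 31 (T↔M), site 32 (K↔D), site 33 (P↔S).
There are 15 differences over 38 sites, so p = 15/38 = 0.3947.

0.3947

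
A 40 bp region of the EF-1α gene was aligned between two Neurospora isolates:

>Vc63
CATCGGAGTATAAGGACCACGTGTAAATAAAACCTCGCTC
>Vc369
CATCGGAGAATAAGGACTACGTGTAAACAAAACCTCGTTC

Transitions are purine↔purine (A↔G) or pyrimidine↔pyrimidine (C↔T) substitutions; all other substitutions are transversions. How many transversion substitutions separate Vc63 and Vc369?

1

Differing sites — 9:T/A (Tv); 18:C/T (Ti); 28:T/C (Ti); 38:C/T (Ti).
Of the 4 differences, 3 transitions and 1 transversion, so the answer is 1.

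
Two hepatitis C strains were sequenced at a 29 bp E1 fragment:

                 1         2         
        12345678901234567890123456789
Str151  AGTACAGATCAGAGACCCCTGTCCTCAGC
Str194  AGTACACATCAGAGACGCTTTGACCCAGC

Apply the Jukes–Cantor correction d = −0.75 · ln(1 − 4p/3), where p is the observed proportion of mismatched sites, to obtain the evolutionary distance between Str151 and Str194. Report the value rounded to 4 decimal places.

Mismatches occur at site 7 (G↔C), site 17 (C↔G), site 19 (C↔T), site 21 (G↔T), site 22 (T↔G), site 23 (C↔A), site 25 (T↔C).
p = 7/29 = 0.241379.
d = −0.75 · ln(1 − (4/3)·0.241379) = −0.75 · ln(0.678161) = −0.75 · (-0.388371) = 0.2913.

0.2913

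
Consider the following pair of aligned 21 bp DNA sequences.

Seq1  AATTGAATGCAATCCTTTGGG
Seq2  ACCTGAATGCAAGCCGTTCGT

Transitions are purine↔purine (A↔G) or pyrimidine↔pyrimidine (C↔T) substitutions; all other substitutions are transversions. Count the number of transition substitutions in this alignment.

Mismatches occur at site 2 (A↔C, transversion), site 3 (T↔C, transition), site 13 (T↔G, transversion), site 16 (T↔G, transversion), site 19 (G↔C, transversion), site 21 (G↔T, transversion).
Of the 6 differences, 1 transition and 5 transversions, so the answer is 1.

1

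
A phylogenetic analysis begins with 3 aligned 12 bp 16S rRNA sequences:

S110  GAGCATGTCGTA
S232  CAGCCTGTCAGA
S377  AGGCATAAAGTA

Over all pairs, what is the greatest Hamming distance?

Pairwise Hamming distances:
  S110 vs S232: 4
  S110 vs S377: 5
  S232 vs S377: 8
The largest is 8, between S232 and S377.

8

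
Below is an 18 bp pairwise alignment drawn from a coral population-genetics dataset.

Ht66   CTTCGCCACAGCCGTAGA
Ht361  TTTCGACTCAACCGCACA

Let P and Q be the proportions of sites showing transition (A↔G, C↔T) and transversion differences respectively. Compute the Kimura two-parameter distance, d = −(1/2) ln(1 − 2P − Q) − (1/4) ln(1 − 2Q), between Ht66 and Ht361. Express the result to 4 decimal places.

The sequences differ at positions 1 (C/T, transition), 6 (C/A, transversion), 8 (A/T, transversion), 11 (G/A, transition), 15 (T/C, transition), 17 (G/C, transversion).
Of the 6 differences, 3 transitions and 3 transversions over 18 sites: P = 3/18 = 0.166667, Q = 3/18 = 0.166667.
d = −0.5·ln(0.499999) − 0.25·ln(0.666666) = −0.5·(-0.693149) − 0.25·(-0.405466) = 0.4479.

0.4479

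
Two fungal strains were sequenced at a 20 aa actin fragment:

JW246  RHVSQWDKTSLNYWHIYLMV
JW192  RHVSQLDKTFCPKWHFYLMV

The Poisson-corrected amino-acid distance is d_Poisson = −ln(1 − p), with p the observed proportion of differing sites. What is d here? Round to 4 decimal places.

0.3567

Differing sites — 6:W/L; 10:S/F; 11:L/C; 12:N/P; 13:Y/K; 16:I/F.
p = 6/20 = 0.300000.
d = −ln(1 − 0.300000) = −ln(0.700000) = 0.3567.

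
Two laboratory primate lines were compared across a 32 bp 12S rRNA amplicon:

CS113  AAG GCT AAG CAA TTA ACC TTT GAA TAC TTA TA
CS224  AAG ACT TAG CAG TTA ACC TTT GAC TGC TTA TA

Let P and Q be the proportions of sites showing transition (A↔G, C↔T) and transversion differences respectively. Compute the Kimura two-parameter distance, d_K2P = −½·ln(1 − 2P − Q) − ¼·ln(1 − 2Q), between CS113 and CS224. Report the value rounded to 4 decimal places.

0.1772

Differing sites — 4:G/A (Ti); 7:A/T (Tv); 12:A/G (Ti); 24:A/C (Tv); 26:A/G (Ti).
Of the 5 differences, 3 transitions and 2 transversions over 32 sites: P = 3/32 = 0.093750, Q = 2/32 = 0.062500.
d = −0.5·ln(0.750000) − 0.25·ln(0.875000) = −0.5·(-0.287682) − 0.25·(-0.133531) = 0.1772.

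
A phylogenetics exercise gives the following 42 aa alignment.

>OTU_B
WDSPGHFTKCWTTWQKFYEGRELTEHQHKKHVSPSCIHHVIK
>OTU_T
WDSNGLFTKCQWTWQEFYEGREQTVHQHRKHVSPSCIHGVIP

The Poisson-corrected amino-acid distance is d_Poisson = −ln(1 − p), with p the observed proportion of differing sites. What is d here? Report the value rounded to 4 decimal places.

0.2719

Differing sites — 4:P/N; 6:H/L; 11:W/Q; 12:T/W; 16:K/E; 23:L/Q; 25:E/V; 29:K/R; 39:H/G; 42:K/P.
p = 10/42 = 0.238095.
d = −ln(1 − 0.238095) = −ln(0.761905) = 0.2719.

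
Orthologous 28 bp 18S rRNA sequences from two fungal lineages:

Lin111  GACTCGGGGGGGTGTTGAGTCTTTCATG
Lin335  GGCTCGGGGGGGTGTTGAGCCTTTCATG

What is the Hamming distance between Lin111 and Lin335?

2

The sequences differ at positions 2 (A/G), 20 (T/C).
That gives 2 mismatches out of 28 aligned sites, so the Hamming distance is 2.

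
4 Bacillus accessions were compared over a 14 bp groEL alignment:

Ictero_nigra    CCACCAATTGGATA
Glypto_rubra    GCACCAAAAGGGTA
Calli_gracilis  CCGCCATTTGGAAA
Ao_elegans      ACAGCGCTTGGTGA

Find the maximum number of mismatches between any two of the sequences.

Pairwise Hamming distances:
  Ictero_nigra vs Glypto_rubra: 4
  Ictero_nigra vs Calli_gracilis: 3
  Ictero_nigra vs Ao_elegans: 6
  Glypto_rubra vs Calli_gracilis: 7
  Glypto_rubra vs Ao_elegans: 8
  Calli_gracilis vs Ao_elegans: 7
The largest is 8, between Glypto_rubra and Ao_elegans.

8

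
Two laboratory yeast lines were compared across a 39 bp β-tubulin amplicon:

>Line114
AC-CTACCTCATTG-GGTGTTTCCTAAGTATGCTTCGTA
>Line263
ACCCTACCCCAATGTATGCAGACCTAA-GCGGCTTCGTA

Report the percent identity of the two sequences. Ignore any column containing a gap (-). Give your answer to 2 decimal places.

Excluding the 3 gap columns leaves 36 comparable sites.
The sequences differ at positions 9 (T/C), 12 (T/A), 16 (G/A), 17 (G/T), 18 (T/G), 19 (G/C), 20 (T/A), 21 (T/G), 22 (T/A), 29 (T/G), 30 (A/C), 31 (T/G).
24 of the 36 comparable sites match, so the percent identity is 24/36 × 100 = 66.67%.

66.67%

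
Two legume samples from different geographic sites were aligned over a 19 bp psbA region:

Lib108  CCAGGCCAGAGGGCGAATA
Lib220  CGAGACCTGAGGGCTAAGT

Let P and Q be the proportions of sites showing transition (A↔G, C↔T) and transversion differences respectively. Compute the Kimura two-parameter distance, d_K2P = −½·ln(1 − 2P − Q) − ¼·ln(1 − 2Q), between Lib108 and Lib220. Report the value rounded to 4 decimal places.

The sequences differ at positions 2 (C/G, transversion), 5 (G/A, transition), 8 (A/T, transversion), 15 (G/T, transversion), 18 (T/G, transversion), 19 (A/T, transversion).
Of the 6 differences, 1 transition and 5 transversions over 19 sites: P = 1/19 = 0.052632, Q = 5/19 = 0.263158.
d = −0.5·ln(0.631578) − 0.25·ln(0.473684) = −0.5·(-0.459534) − 0.25·(-0.747215) = 0.4166.

0.4166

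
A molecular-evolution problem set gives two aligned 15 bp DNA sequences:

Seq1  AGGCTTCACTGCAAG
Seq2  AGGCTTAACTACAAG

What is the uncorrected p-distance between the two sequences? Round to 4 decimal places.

0.1333

Mismatches occur at site 7 (C↔A), site 11 (G↔A).
There are 2 differences over 15 sites, so p = 2/15 = 0.1333.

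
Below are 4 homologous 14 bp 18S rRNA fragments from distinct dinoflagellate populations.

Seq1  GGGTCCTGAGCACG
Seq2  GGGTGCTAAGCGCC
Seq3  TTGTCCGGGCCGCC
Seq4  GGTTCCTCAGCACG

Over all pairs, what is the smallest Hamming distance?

Pairwise Hamming distances:
  Seq1 vs Seq2: 4
  Seq1 vs Seq3: 7
  Seq1 vs Seq4: 2
  Seq2 vs Seq3: 7
  Seq2 vs Seq4: 5
  Seq3 vs Seq4: 9
The smallest is 2, between Seq1 and Seq4.

2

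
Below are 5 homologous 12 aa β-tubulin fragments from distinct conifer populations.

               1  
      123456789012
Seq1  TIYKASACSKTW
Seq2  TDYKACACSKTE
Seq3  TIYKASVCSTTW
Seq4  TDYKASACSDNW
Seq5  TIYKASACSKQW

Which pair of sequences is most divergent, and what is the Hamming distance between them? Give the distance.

5

Pairwise Hamming distances:
  Seq1 vs Seq2: 3
  Seq1 vs Seq3: 2
  Seq1 vs Seq4: 3
  Seq1 vs Seq5: 1
  Seq2 vs Seq3: 5
  Seq2 vs Seq4: 4
  Seq2 vs Seq5: 4
  Seq3 vs Seq4: 4
  Seq3 vs Seq5: 3
  Seq4 vs Seq5: 3
The largest is 5, between Seq2 and Seq3.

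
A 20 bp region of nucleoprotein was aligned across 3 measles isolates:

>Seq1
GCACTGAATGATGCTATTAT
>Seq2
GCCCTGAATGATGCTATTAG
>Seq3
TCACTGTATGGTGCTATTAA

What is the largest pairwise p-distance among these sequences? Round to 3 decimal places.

Pairwise Hamming distances:
  Seq1 vs Seq2: 2
  Seq1 vs Seq3: 4
  Seq2 vs Seq3: 5
The largest is 5 mismatches, between Seq2 and Seq3; p = 5/20 = 0.250.

0.250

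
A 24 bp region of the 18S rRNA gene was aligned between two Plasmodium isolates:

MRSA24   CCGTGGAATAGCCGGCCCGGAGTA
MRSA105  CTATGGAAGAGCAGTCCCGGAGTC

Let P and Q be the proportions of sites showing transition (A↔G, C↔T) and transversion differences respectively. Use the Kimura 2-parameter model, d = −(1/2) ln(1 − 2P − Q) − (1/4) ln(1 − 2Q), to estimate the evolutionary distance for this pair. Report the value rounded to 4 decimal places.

0.3041

The sequences differ at positions 2 (C/T, transition), 3 (G/A, transition), 9 (T/G, transversion), 13 (C/A, transversion), 15 (G/T, transversion), 24 (A/C, transversion).
Of the 6 differences, 2 transitions and 4 transversions over 24 sites: P = 2/24 = 0.083333, Q = 4/24 = 0.166667.
d = −0.5·ln(0.666667) − 0.25·ln(0.666666) = −0.5·(-0.405465) − 0.25·(-0.405466) = 0.3041.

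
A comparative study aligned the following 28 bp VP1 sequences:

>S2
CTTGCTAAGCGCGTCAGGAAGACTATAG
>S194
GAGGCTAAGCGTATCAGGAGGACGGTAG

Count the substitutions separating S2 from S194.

8

Mismatches occur at site 1 (C→G), site 2 (T→A), site 3 (T→G), site 12 (C→T), site 13 (G→A), site 20 (A→G), site 24 (T→G), site 25 (A→G).
That gives 8 mismatches out of 28 aligned sites, so the Hamming distance is 8.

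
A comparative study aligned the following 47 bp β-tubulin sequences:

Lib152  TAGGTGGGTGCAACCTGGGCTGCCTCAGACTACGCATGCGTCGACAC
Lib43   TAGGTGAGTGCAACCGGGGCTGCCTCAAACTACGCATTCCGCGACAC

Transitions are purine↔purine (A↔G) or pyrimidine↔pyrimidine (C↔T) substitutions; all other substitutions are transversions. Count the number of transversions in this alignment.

The sequences differ at positions 7 (G/A, transition), 16 (T/G, transversion), 28 (G/A, transition), 38 (G/T, transversion), 40 (G/C, transversion), 41 (T/G, transversion).
Of the 6 differences, 2 transitions and 4 transversions, so the answer is 4.

4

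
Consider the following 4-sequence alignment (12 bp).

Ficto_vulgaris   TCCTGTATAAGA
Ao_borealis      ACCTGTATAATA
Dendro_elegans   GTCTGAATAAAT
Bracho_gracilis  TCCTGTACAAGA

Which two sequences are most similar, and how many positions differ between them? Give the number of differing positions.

1

Pairwise Hamming distances:
  Ficto_vulgaris vs Ao_borealis: 2
  Ficto_vulgaris vs Dendro_elegans: 5
  Ficto_vulgaris vs Bracho_gracilis: 1
  Ao_borealis vs Dendro_elegans: 5
  Ao_borealis vs Bracho_gracilis: 3
  Dendro_elegans vs Bracho_gracilis: 6
The smallest is 1, between Ficto_vulgaris and Bracho_gracilis.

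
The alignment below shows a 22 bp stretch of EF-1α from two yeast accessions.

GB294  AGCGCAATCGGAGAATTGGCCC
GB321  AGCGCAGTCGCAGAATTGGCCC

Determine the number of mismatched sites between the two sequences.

2

The sequences differ at positions 7 (A/G), 11 (G/C).
That gives 2 mismatches out of 22 aligned sites, so the Hamming distance is 2.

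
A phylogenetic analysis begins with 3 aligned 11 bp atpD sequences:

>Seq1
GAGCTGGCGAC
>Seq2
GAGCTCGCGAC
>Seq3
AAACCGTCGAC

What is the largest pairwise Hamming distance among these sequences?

5

Pairwise Hamming distances:
  Seq1 vs Seq2: 1
  Seq1 vs Seq3: 4
  Seq2 vs Seq3: 5
The largest is 5, between Seq2 and Seq3.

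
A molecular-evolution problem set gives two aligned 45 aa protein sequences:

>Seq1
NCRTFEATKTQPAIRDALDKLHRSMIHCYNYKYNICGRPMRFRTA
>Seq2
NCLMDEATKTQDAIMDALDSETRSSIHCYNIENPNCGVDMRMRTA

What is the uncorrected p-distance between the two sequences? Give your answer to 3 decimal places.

The sequences differ at positions 3 (R/L), 4 (T/M), 5 (F/D), 12 (P/D), 15 (R/M), 20 (K/S), 21 (L/E), 22 (H/T), 25 (M/S), 31 (Y/I), 32 (K/E), 33 (Y/N), 34 (N/P), 35 (I/N), 38 (R/V), 39 (P/D), 42 (F/M).
There are 17 differences over 45 sites, so p = 17/45 = 0.378.

0.378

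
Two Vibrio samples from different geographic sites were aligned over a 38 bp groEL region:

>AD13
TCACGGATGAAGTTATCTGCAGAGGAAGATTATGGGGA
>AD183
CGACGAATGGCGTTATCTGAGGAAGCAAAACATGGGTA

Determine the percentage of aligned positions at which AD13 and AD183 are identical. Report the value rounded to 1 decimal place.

Differing sites — 1:T/C; 2:C/G; 6:G/A; 10:A/G; 11:A/C; 20:C/A; 21:A/G; 24:G/A; 26:A/C; 28:G/A; 30:T/A; 31:T/C; 37:G/T.
25 of the 38 sites match, so the percent identity is 25/38 × 100 = 65.8%.

65.8%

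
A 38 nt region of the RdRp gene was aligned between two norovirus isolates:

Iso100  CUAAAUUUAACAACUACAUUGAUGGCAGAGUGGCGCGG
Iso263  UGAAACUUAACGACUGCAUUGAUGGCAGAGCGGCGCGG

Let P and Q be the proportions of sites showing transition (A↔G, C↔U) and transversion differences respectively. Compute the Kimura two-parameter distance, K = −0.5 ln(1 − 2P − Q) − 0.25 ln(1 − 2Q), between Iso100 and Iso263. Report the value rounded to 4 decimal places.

The sequences differ at positions 1 (C/U, transition), 2 (U/G, transversion), 6 (U/C, transition), 12 (A/G, transition), 16 (A/G, transition), 31 (U/C, transition).
Of the 6 differences, 5 transitions and 1 transversion over 38 sites: P = 5/38 = 0.131579, Q = 1/38 = 0.026316.
d = −0.5·ln(0.710526) − 0.25·ln(0.947368) = −0.5·(-0.341750) − 0.25·(-0.054068) = 0.1844.

0.1844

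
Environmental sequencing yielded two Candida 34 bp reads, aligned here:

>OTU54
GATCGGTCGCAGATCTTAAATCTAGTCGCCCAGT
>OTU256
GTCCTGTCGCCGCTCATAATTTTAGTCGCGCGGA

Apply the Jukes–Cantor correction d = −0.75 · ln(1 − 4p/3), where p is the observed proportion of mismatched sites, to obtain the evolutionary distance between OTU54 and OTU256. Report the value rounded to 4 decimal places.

Mismatches occur at site 2 (A→T), site 3 (T→C), site 5 (G→T), site 11 (A→C), site 13 (A→C), site 16 (T→A), site 20 (A→T), site 22 (C→T), site 30 (C→G), site 32 (A→G), site 34 (T→A).
p = 11/34 = 0.323529.
d = −0.75 · ln(1 − (4/3)·0.323529) = −0.75 · ln(0.568628) = −0.75 · (-0.564529) = 0.4234.

0.4234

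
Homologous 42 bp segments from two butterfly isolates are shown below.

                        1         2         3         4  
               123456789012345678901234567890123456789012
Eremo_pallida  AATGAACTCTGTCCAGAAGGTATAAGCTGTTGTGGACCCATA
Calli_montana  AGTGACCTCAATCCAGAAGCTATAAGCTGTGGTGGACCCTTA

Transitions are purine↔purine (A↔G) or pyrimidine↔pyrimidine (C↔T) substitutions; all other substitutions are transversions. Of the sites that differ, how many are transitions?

Differing sites — 2:A/G (Ti); 6:A/C (Tv); 10:T/A (Tv); 11:G/A (Ti); 20:G/C (Tv); 31:T/G (Tv); 40:A/T (Tv).
Of the 7 differences, 2 transitions and 5 transversions, so the answer is 2.

2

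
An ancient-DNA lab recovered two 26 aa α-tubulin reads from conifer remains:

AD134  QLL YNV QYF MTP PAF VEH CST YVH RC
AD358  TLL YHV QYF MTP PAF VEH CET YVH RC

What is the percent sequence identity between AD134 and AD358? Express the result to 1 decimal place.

88.5%

The sequences differ at positions 1 (Q/T), 5 (N/H), 20 (S/E).
23 of the 26 sites match, so the percent identity is 23/26 × 100 = 88.5%.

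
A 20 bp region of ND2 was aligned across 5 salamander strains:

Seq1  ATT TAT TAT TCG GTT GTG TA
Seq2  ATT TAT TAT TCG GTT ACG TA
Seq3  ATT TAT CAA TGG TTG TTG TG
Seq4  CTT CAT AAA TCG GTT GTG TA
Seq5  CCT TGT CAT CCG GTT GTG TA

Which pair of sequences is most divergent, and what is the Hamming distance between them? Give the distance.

10

Pairwise Hamming distances:
  Seq1 vs Seq2: 2
  Seq1 vs Seq3: 7
  Seq1 vs Seq4: 4
  Seq1 vs Seq5: 5
  Seq2 vs Seq3: 8
  Seq2 vs Seq4: 6
  Seq2 vs Seq5: 7
  Seq3 vs Seq4: 8
  Seq3 vs Seq5: 10
  Seq4 vs Seq5: 6
The largest is 10, between Seq3 and Seq5.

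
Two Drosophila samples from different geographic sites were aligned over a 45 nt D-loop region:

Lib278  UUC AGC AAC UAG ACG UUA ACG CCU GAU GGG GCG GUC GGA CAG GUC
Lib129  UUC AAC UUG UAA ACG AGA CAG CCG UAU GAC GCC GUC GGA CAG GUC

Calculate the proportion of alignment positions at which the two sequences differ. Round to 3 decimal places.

Mismatches occur at site 5 (G↔A), site 7 (A↔U), site 8 (A↔U), site 9 (C↔G), site 12 (G↔A), site 16 (U↔A), site 17 (U↔G), site 19 (A↔C), site 20 (C↔A), site 24 (U↔G), site 25 (G↔U), site 29 (G↔A), site 30 (G↔C), site 33 (G↔C).
There are 14 differences over 45 sites, so p = 14/45 = 0.311.

0.311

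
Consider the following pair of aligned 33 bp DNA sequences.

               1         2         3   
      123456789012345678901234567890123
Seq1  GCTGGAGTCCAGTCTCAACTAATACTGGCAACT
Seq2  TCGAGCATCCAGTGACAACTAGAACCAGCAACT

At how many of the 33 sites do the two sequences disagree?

11

Differing sites — 1:G/T; 3:T/G; 4:G/A; 6:A/C; 7:G/A; 14:C/G; 15:T/A; 22:A/G; 23:T/A; 26:T/C; 27:G/A.
That gives 11 mismatches out of 33 aligned sites, so the Hamming distance is 11.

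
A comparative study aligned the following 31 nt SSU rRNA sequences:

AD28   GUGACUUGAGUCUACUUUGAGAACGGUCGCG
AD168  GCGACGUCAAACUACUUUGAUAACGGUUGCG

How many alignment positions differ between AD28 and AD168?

Mismatches occur at site 2 (U→C), site 6 (U→G), site 8 (G→C), site 10 (G→A), site 11 (U→A), site 21 (G→U), site 28 (C→U).
That gives 7 mismatches out of 31 aligned sites, so the Hamming distance is 7.

7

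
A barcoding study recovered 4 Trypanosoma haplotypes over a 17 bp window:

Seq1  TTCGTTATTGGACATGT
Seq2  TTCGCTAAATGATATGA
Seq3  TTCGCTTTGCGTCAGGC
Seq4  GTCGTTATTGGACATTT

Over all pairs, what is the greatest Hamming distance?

Pairwise Hamming distances:
  Seq1 vs Seq2: 6
  Seq1 vs Seq3: 7
  Seq1 vs Seq4: 2
  Seq2 vs Seq3: 8
  Seq2 vs Seq4: 8
  Seq3 vs Seq4: 9
The largest is 9, between Seq3 and Seq4.

9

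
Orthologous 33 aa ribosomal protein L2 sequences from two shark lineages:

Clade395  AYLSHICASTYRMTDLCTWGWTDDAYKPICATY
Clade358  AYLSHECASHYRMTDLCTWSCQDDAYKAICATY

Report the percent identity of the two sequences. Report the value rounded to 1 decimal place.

The sequences differ at positions 6 (I/E), 10 (T/H), 20 (G/S), 21 (W/C), 22 (T/Q), 28 (P/A).
27 of the 33 sites match, so the percent identity is 27/33 × 100 = 81.8%.

81.8%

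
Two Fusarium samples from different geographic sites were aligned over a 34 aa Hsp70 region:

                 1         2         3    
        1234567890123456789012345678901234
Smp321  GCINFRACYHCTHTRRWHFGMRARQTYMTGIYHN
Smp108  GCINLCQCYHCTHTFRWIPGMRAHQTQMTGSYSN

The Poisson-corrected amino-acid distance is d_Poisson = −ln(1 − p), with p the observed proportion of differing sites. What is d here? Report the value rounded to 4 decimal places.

0.3483

Mismatches occur at site 5 (F→L), site 6 (R→C), site 7 (A→Q), site 15 (R→F), site 18 (H→I), site 19 (F→P), site 24 (R→H), site 27 (Y→Q), site 31 (I→S), site 33 (H→S).
p = 10/34 = 0.294118.
d = −ln(1 − 0.294118) = −ln(0.705882) = 0.3483.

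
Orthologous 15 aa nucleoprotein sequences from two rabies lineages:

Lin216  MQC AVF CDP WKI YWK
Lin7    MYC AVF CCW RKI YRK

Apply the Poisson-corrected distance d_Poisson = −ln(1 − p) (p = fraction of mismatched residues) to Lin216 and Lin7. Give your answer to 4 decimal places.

0.4055

The sequences differ at positions 2 (Q/Y), 8 (D/C), 9 (P/W), 10 (W/R), 14 (W/R).
p = 5/15 = 0.333333.
d = −ln(1 − 0.333333) = −ln(0.666667) = 0.4055.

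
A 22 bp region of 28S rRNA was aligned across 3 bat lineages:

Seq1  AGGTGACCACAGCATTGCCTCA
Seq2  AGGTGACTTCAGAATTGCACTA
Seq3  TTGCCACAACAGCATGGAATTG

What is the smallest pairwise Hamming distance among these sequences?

6

Pairwise Hamming distances:
  Seq1 vs Seq2: 6
  Seq1 vs Seq3: 10
  Seq2 vs Seq3: 11
The smallest is 6, between Seq1 and Seq2.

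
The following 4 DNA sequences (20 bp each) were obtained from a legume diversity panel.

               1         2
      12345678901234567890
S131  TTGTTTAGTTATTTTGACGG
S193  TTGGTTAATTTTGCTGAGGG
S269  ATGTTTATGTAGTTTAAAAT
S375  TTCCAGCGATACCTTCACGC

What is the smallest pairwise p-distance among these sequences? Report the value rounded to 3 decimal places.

0.300

Pairwise Hamming distances:
  S131 vs S193: 6
  S131 vs S269: 8
  S131 vs S375: 10
  S193 vs S269: 12
  S193 vs S375: 14
  S269 vs S375: 14
The smallest is 6 mismatches, between S131 and S193; p = 6/20 = 0.300.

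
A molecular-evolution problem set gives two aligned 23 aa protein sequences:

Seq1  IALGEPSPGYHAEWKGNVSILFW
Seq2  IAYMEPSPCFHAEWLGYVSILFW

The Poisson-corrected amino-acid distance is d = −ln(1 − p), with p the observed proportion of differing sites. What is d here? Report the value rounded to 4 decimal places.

0.3023

Differing sites — 3:L/Y; 4:G/M; 9:G/C; 10:Y/F; 15:K/L; 17:N/Y.
p = 6/23 = 0.260870.
d = −ln(1 − 0.260870) = −ln(0.739130) = 0.3023.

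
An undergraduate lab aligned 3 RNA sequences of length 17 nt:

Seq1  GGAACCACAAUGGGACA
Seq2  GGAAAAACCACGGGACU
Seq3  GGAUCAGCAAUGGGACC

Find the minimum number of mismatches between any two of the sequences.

4

Pairwise Hamming distances:
  Seq1 vs Seq2: 5
  Seq1 vs Seq3: 4
  Seq2 vs Seq3: 6
The smallest is 4, between Seq1 and Seq3.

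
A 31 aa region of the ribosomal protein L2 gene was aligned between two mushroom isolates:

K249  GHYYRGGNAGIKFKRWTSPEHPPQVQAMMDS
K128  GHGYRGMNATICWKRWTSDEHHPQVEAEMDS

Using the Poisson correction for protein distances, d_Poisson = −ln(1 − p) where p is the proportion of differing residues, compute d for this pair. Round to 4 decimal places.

The sequences differ at positions 3 (Y/G), 7 (G/M), 10 (G/T), 12 (K/C), 13 (F/W), 19 (P/D), 22 (P/H), 26 (Q/E), 28 (M/E).
p = 9/31 = 0.290323.
d = −ln(1 − 0.290323) = −ln(0.709677) = 0.3429.

0.3429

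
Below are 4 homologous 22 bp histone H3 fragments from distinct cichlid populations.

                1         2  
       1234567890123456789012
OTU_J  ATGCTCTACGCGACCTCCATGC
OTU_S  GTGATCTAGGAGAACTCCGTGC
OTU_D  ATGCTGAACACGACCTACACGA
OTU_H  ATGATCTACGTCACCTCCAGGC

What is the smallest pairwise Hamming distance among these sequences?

Pairwise Hamming distances:
  OTU_J vs OTU_S: 6
  OTU_J vs OTU_D: 6
  OTU_J vs OTU_H: 4
  OTU_S vs OTU_D: 12
  OTU_S vs OTU_H: 7
  OTU_D vs OTU_H: 9
The smallest is 4, between OTU_J and OTU_H.

4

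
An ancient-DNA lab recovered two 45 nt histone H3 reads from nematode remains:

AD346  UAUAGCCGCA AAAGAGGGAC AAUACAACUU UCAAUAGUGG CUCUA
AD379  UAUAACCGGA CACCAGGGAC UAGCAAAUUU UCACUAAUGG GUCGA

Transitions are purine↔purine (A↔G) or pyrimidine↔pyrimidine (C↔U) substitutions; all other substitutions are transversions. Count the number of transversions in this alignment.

The sequences differ at positions 5 (G/A, transition), 9 (C/G, transversion), 11 (A/C, transversion), 13 (A/C, transversion), 14 (G/C, transversion), 21 (A/U, transversion), 23 (U/G, transversion), 24 (A/C, transversion), 25 (C/A, transversion), 28 (C/U, transition), 34 (A/C, transversion), 37 (G/A, transition), 41 (C/G, transversion), 44 (U/G, transversion).
Of the 14 differences, 3 transitions and 11 transversions, so the answer is 11.

11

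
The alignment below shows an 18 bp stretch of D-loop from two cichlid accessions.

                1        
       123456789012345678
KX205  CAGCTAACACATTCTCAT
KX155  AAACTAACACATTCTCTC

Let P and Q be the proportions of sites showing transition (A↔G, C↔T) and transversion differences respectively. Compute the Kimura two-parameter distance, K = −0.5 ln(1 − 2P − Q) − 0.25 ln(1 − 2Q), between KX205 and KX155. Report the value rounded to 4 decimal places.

The sequences differ at positions 1 (C/A, transversion), 3 (G/A, transition), 17 (A/T, transversion), 18 (T/C, transition).
Of the 4 differences, 2 transitions and 2 transversions over 18 sites: P = 2/18 = 0.111111, Q = 2/18 = 0.111111.
d = −0.5·ln(0.666667) − 0.25·ln(0.777778) = −0.5·(-0.405465) − 0.25·(-0.251314) = 0.2656.

0.2656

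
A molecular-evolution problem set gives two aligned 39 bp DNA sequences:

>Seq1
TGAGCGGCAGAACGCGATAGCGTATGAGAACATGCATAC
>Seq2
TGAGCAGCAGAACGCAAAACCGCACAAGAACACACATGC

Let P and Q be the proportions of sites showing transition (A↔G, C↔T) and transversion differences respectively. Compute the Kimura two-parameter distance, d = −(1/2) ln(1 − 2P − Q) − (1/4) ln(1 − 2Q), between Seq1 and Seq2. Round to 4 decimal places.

0.3366

Differing sites — 6:G/A (Ti); 16:G/A (Ti); 18:T/A (Tv); 20:G/C (Tv); 23:T/C (Ti); 25:T/C (Ti); 26:G/A (Ti); 33:T/C (Ti); 34:G/A (Ti); 38:A/G (Ti).
Of the 10 differences, 8 transitions and 2 transversions over 39 sites: P = 8/39 = 0.205128, Q = 2/39 = 0.051282.
d = −0.5·ln(0.538462) − 0.25·ln(0.897436) = −0.5·(-0.619038) − 0.25·(-0.108213) = 0.3366.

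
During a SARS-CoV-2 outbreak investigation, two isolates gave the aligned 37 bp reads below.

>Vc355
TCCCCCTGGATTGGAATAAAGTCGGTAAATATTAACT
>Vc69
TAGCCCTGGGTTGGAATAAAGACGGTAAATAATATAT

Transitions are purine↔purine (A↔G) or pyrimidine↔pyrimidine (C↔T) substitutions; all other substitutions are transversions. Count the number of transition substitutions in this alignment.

1

Mismatches occur at site 2 (C→A, transversion), site 3 (C→G, transversion), site 10 (A→G, transition), site 22 (T→A, transversion), site 32 (T→A, transversion), site 35 (A→T, transversion), site 36 (C→A, transversion).
Of the 7 differences, 1 transition and 6 transversions, so the answer is 1.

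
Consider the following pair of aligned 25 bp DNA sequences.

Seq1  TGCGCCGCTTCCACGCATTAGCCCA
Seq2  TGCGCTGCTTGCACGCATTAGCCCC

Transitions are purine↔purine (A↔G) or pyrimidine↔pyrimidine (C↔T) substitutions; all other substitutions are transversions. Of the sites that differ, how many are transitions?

1

Mismatches occur at site 6 (C→T, transition), site 11 (C→G, transversion), site 25 (A→C, transversion).
Of the 3 differences, 1 transition and 2 transversions, so the answer is 1.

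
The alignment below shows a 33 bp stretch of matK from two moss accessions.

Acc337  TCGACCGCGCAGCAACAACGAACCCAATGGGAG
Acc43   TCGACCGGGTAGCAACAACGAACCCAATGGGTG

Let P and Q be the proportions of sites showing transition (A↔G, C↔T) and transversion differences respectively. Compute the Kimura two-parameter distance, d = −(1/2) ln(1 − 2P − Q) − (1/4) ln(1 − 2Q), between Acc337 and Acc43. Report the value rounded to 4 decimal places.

The sequences differ at positions 8 (C/G, transversion), 10 (C/T, transition), 32 (A/T, transversion).
Of the 3 differences, 1 transition and 2 transversions over 33 sites: P = 1/33 = 0.030303, Q = 2/33 = 0.060606.
d = −0.5·ln(0.878788) − 0.25·ln(0.878788) = −0.5·(-0.129212) − 0.25·(-0.129212) = 0.0969.

0.0969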